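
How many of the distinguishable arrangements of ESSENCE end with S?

120

With the last slot taken by S, it remains to arrange the other 6 letters (ESENCE).
Those 6 letters have E appearing 3 times, giving (6)!/(3!) = 120.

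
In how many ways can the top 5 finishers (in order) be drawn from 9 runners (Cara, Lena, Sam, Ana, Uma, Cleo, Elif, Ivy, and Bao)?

This is an ordered selection of 5 from 9: P(9,5).
That gives 9 × 8 × 7 × 6 × 5 = 15120.

15120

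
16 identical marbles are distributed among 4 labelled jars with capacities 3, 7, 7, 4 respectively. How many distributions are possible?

51

Ignoring the caps, the number of non-negative solutions to x_1+…+x_4 = 16 is C(19,3) = 969.
Subtract solutions that violate a single cap (substitute x_i' = x_i − (cap_i+1)): x_1 ≥ 4 gives C(15,3) = 455; x_2 ≥ 8 gives C(11,3) = 165; x_3 ≥ 8 gives C(11,3) = 165; x_4 ≥ 5 gives C(14,3) = 364. Together 1149.
Add back pairs where two caps are both exceeded: 35 + 35 + 120 + 1 + 20 + 20 = 231.
By inclusion–exclusion the count is 969 − 1149 + 231 = 51.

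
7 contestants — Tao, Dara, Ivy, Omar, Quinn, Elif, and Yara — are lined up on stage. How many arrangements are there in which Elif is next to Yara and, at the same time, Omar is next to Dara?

480

Treat {Elif,Yara} as one block (2 orders) and {Omar,Dara} as another (2 orders).
That leaves 5 units to arrange: 2 × 2 × 5! = 4 × 120 = 480.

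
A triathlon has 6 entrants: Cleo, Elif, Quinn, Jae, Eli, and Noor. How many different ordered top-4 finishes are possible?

There are 6 choices for 1st place, 5 for 2nd, and so on down to 3 for position 4.
That gives 6 × 5 × 4 × 3 = 360.

360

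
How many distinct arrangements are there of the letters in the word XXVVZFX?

420

Letter multiplicities in XXVVZFX: F×1, V×2, X×3, Z×1.
Dividing 7! = 5040 by 3!·2! = 12 for the repeated letters gives 420.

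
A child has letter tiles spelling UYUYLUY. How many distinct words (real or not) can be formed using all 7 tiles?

140

The 7 letters of UYUYLUY have repeats: U appearing 3 times and Y appearing 3 times.
Dividing 7! = 5040 by 3!·3! = 36 for the repeated letters gives 140.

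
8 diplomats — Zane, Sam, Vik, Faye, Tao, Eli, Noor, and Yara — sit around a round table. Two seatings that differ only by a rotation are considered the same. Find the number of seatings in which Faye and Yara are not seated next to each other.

All circular seatings of 8 people number (7)! = 5040.
Those with Faye next to Yara: fuse the pair into one unit and seat 7 units around a circle — 2·(6)! = 1440.
Subtracting, 5040 − 1440 = 3600.

3600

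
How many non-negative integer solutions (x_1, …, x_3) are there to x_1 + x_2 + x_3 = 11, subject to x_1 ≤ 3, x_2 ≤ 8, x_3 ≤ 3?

10

By stars and bars, unrestricted non-negative solutions to x_1+…+x_3 = 11 number C(11+2,2) = 78.
Subtract solutions that violate a single cap (substitute x_i' = x_i − (cap_i+1)): x_1 ≥ 4 gives C(9,2) = 36; x_2 ≥ 9 gives C(4,2) = 6; x_3 ≥ 4 gives C(9,2) = 36. Together 78.
Add back pairs where two caps are both exceeded: 0 + 10 + 0 = 10.
By inclusion–exclusion the count is 78 − 78 + 10 = 10.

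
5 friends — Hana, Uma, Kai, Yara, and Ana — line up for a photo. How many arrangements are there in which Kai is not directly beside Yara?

72

There are 5! = 120 arrangements in all. If Kai and Yara are adjacent, merging them into one block gives 2·(4)! = 48 arrangements.
Complementary counting: 120 − 48 = 72.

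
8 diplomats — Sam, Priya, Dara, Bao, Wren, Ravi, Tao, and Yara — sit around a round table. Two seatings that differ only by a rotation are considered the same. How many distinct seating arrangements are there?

5040

Seat Sam anywhere (absorbing the rotational symmetry), then permute the other 7: (7)! = 5040.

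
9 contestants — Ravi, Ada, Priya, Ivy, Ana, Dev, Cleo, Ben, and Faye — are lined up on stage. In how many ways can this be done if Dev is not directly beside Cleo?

282240

There are 9! = 362880 arrangements in all. If Dev and Cleo are adjacent, merging them into one block gives 2·(8)! = 80640 arrangements.
So 362880 − 80640 = 282240 arrangements keep them apart.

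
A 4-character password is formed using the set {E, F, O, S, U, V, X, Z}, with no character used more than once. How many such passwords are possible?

With no repetition, fill the 4 characters in order: 8 choices, then 7, down to 5.
8 × 7 × 6 × 5 = 1680.

1680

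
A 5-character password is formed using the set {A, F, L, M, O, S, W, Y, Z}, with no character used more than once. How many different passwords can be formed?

With no repetition, fill the 5 characters in order: 9 choices, then 8, down to 5.
That product is 9 × 8 × 7 × 6 × 5 = 15120.

15120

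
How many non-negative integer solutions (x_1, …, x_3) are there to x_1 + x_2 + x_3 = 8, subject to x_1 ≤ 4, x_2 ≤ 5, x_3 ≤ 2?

Ignoring the caps, the number of non-negative solutions to x_1+…+x_3 = 8 is C(10,2) = 45.
Subtract solutions that violate a single cap (substitute x_i' = x_i − (cap_i+1)): x_1 ≥ 5 gives C(5,2) = 10; x_2 ≥ 6 gives C(4,2) = 6; x_3 ≥ 3 gives C(7,2) = 21. Together 37.
Add back pairs where two caps are both exceeded: 0 + 1 + 0 = 1.
By inclusion–exclusion the count is 45 − 37 + 1 = 9.

9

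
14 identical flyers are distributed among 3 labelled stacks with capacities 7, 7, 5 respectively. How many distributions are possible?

21

Without the upper bounds there are C(16,2) = 120 ways to split 14 among 3 stacks.
Subtract solutions that violate a single cap (substitute x_i' = x_i − (cap_i+1)): x_1 ≥ 8 gives C(8,2) = 28; x_2 ≥ 8 gives C(8,2) = 28; x_3 ≥ 6 gives C(10,2) = 45. Together 101.
Add back pairs where two caps are both exceeded: 0 + 1 + 1 = 2.
By inclusion–exclusion the count is 120 − 101 + 2 = 21.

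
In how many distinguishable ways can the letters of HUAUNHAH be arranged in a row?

HUAUNHAH has 8 letters with A appearing twice, H appearing 3 times, and U appearing twice.
The number of distinct arrangements is 8!/(3!·2!·2!) = 40320/24 = 1680.

1680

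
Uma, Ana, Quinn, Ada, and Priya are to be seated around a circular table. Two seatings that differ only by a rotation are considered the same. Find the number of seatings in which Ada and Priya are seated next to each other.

12

Treat {Ada, Priya} as one unit (2 internal orders) and seat the resulting 4 units around the table: (3)! circular arrangements.
So 2 × (3)! = 2 × 6 = 12.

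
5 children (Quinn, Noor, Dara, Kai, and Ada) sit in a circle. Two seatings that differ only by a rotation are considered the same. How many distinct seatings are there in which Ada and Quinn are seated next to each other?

12

Treat {Ada, Quinn} as one unit (2 internal orders) and seat the resulting 4 units around the table: (3)! circular arrangements.
So 2 × (3)! = 2 × 6 = 12.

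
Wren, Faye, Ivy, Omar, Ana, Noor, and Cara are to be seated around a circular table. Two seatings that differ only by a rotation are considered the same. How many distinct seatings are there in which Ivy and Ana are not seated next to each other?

Without the restriction there are (6)! = 720 seatings.
Those with Ivy next to Ana: fuse the pair into one unit and seat 6 units around a circle — 2·(5)! = 240.
Subtracting, 720 − 240 = 480.

480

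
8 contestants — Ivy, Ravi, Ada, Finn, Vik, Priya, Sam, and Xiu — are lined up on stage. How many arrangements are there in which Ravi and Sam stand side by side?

Glue Ravi and Sam into one block (2 internal orders), leaving 7 units to arrange in a row.
So the count is 2·(7)! = 10080.

10080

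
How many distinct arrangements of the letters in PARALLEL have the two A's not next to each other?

There are 8!/(3!·2!) = 3360 arrangements of PARALLEL in total.
If the two A's are adjacent, glue them into one block, leaving 7 items to arrange: (7)!/(3!) = 840 ways.
Subtracting, 3360 − 840 = 2520 arrangements keep the A's apart.

2520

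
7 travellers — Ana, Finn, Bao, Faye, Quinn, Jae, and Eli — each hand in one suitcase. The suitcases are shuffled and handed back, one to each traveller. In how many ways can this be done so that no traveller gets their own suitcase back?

Count assignments avoiding every fixed point. For any j of the 7 travellers fixed to their own suitcase, the other 7−j can be arranged in (7−j)! ways.
By inclusion–exclusion this is Σ_{j=0}^{7} (−1)^j C(7,j)·(7−j)!.
Computing: 5040 − 5040 + 2520 − 840 + 210 − 42 + 7 − 1 = 1854.

1854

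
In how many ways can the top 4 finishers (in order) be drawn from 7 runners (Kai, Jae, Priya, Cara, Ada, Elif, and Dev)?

There are 7 choices for 1st place, 6 for 2nd, and so on down to 4 for position 4.
That gives 7 × 6 × 5 × 4 = 840.

840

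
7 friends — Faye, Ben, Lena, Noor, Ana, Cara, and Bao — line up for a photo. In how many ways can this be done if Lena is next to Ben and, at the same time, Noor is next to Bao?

Treat {Lena,Ben} as one block (2 orders) and {Noor,Bao} as another (2 orders).
That leaves 5 units to arrange: 2 × 2 × 5! = 4 × 120 = 480.

480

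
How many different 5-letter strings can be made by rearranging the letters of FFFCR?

20

Letter multiplicities in FFFCR: C×1, F×3, R×1.
The number of distinct arrangements is 5!/(3!) = 120/6 = 20.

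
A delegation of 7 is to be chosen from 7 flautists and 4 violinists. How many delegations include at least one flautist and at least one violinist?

329

Unrestricted: C(11,7) = 330 ways to pick any 7 of the 11.
Selections missing a whole group: no flautists → C(4,7) = 0; no violinists → C(7,7) = 1.
Both groups omitted at once is impossible, so 330 − 1 = 329.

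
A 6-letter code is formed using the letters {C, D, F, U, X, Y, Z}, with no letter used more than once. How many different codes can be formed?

With no repetition, fill the 6 letters in order: 7 choices, then 6, down to 2.
7 × 6 × 5 × 4 × 3 × 2 = 5040.

5040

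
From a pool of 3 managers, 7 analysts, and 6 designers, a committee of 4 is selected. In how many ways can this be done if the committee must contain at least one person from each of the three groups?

819

Unrestricted: C(16,4) = 1820 ways to pick any 4 of the 16.
Subtract selections that omit an entire group: no managers → C(13,4) = 715; no analysts → C(9,4) = 126; no designers → C(10,4) = 210.
Add back selections omitting two groups (i.e. drawn from a single group): C(3,4) + C(7,4) + C(6,4) = 50.
By inclusion–exclusion: 1820 − 1051 + 50 = 819.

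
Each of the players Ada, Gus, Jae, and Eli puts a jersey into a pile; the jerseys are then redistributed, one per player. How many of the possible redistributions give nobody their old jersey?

9

This is the derangement count D_4: permutations of 4 items with no fixed point.
By inclusion–exclusion this is Σ_{j=0}^{4} (−1)^j C(4,j)·(4−j)!.
Computing: 24 − 24 + 12 − 4 + 1 = 9.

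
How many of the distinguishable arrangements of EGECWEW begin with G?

With the first slot taken by G, it remains to arrange the other 6 letters (EECWEW).
Those 6 letters have E appearing 3 times and W appearing twice, giving (6)!/(3!·2!) = 60.

60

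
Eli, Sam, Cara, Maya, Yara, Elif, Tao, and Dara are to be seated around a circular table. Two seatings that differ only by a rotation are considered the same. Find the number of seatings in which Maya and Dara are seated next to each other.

Treat {Maya, Dara} as one unit (2 internal orders) and seat the resulting 7 units around the table: (6)! circular arrangements.
So 2 × (6)! = 2 × 720 = 1440.

1440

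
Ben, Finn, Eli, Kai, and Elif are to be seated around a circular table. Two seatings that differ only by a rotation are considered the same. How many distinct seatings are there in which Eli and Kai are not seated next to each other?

Without the restriction there are (4)! = 24 seatings.
Seatings with Eli beside Kai: treat them as a block with 2 internal orders, giving 2 × (3)! = 12.
Subtracting, 24 − 12 = 12.

12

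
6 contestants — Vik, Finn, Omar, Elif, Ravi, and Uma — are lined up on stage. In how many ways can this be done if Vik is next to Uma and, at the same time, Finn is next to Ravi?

Treat {Vik,Uma} as one block (2 orders) and {Finn,Ravi} as another (2 orders).
That leaves 4 units to arrange: 2 × 2 × 4! = 4 × 24 = 96.

96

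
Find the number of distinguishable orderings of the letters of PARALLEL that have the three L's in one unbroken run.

360

Treat the 3 copies of L as a single block. The multiset to arrange is then {LLL, A, A, E, P, R}, 6 items in all.
That gives (6)!/(2!) = 360 arrangements.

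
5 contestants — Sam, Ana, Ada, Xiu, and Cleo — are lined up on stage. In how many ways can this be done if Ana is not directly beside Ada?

There are 5! = 120 arrangements in all. If Ana and Ada are adjacent, merging them into one block gives 2·(4)! = 48 arrangements.
So 120 − 48 = 72 arrangements keep them apart.

72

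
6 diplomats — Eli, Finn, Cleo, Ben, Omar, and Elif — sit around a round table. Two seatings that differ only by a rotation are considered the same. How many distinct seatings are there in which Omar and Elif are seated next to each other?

48

Glue Omar and Elif into a block (2 internal orders). Seating 5 units around a circle gives (4)! arrangements.
So 2 × (4)! = 2 × 24 = 48.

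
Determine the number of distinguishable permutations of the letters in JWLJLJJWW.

1260

The 9 letters of JWLJLJJWW have repeats: J appearing 4 times, L appearing twice, and W appearing 3 times.
The number of distinct arrangements is 9!/(4!·3!·2!) = 362880/288 = 1260.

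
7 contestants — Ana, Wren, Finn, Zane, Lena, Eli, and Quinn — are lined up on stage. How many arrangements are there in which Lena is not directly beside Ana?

3600

Of the 7! = 5040 arrangements, those with Lena and Ana adjacent number 2 × 6! = 1440 (treat the pair as a block with 2 internal orders).
So 5040 − 1440 = 3600 arrangements keep them apart.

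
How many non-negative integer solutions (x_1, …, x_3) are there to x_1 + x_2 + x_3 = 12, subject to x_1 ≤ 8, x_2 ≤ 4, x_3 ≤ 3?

10

Without the upper bounds there are C(14,2) = 91 ways to split 12 among 3 variables.
Subtract solutions that violate a single cap (substitute x_i' = x_i − (cap_i+1)): x_1 ≥ 9 gives C(5,2) = 10; x_2 ≥ 5 gives C(9,2) = 36; x_3 ≥ 4 gives C(10,2) = 45. Together 91.
Add back pairs where two caps are both exceeded: 0 + 0 + 10 = 10.
By inclusion–exclusion the count is 91 − 91 + 10 = 10.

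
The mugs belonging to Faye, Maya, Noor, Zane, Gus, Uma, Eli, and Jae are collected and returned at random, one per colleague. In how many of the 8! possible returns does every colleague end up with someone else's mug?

This is the derangement count D_8: permutations of 8 items with no fixed point.
By inclusion–exclusion this is Σ_{j=0}^{8} (−1)^j C(8,j)·(8−j)!.
Computing: 40320 − 40320 + 20160 − 6720 + 1680 − 336 + 56 − 8 + 1 = 14833.

14833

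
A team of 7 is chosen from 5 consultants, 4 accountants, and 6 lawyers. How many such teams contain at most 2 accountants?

4950

Split by how many accountants are chosen (0 through 2).
Sum: C(4,0)·C(11,7) + C(4,1)·C(11,6) + C(4,2)·C(11,5) = 330 + 1848 + 2772 = 4950.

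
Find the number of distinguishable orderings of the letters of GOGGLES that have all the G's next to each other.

120

Treat the 3 copies of G as a single block. The multiset to arrange is then {GGG, E, L, O, S}, 5 items in all.
All 5 items are distinct, so there are (5)! = 120 arrangements.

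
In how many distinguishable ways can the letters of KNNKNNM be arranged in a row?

105

KNNKNNM has 7 letters with K appearing twice and N appearing 4 times.
So there are 7! / (4!·2!) = 105 distinguishable arrangements.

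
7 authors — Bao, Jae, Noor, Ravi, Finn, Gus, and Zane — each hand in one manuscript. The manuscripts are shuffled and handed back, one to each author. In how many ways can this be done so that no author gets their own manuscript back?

Let Aᵢ be the assignments in which author i gets their own manuscript. We want the size of the complement of A₁∪…∪A_7.
By inclusion–exclusion this is Σ_{j=0}^{7} (−1)^j C(7,j)·(7−j)!.
Computing: 5040 − 5040 + 2520 − 840 + 210 − 42 + 7 − 1 = 1854.

1854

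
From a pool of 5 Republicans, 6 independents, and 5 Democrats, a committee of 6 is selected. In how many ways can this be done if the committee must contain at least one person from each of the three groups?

Unrestricted: C(16,6) = 8008 ways to pick any 6 of the 16.
Selections missing a whole group: no Republicans → C(11,6) = 462; no independents → C(10,6) = 210; no Democrats → C(11,6) = 462.
Add back selections omitting two groups (i.e. drawn from a single group): C(5,6) + C(6,6) + C(5,6) = 1.
By inclusion–exclusion: 8008 − 1134 + 1 = 6875.

6875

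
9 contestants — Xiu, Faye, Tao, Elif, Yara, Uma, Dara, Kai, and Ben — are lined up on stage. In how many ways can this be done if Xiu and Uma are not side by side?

There are 9! = 362880 arrangements in all. If Xiu and Uma are adjacent, merging them into one block gives 2·(8)! = 80640 arrangements.
Complementary counting: 362880 − 80640 = 282240.

282240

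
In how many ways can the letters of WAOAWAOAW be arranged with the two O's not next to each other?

There are 9!/(4!·3!·2!) = 1260 arrangements of WAOAWAOAW in total.
Arrangements with the O's together: treat OO as one letter, giving (8)!/(4!·3!) = 280.
Subtracting, 1260 − 280 = 980 arrangements keep the O's apart.

980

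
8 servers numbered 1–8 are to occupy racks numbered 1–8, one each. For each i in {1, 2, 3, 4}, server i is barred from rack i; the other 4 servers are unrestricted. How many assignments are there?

24024

Let Aᵢ (for 1 ≤ i ≤ 4) be the placements that put server i in its forbidden rack. Any j of these fix j positions, leaving (8−j)! ways to fill the rest, and there are C(4,j) ways to pick which j.
By inclusion–exclusion, the number of valid placements is Σ_{j=0}^{4} (−1)^j C(4,j)·(8−j)!.
Computing: 40320 − 20160 + 4320 − 480 + 24 = 24024.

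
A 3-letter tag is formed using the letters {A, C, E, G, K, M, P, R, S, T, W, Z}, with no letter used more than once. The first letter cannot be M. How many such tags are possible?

The first letter has 12−1 = 11 choices (anything except M).
The remaining 2 letters are filled from the other 11 symbols without repetition: 11 × 10 = 110.
Total: 11 × 110 = 1210.

1210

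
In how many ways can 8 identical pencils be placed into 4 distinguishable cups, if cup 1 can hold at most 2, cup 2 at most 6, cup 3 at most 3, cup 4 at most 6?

70

Ignoring the caps, the number of non-negative solutions to x_1+…+x_4 = 8 is C(11,3) = 165.
Subtract solutions that violate a single cap (substitute x_i' = x_i − (cap_i+1)): x_1 ≥ 3 gives C(8,3) = 56; x_2 ≥ 7 gives C(4,3) = 4; x_3 ≥ 4 gives C(7,3) = 35; x_4 ≥ 7 gives C(4,3) = 4. Together 99.
Add back pairs where two caps are both exceeded: 0 + 4 + 0 + 0 + 0 + 0 = 4.
By inclusion–exclusion the count is 165 − 99 + 4 = 70.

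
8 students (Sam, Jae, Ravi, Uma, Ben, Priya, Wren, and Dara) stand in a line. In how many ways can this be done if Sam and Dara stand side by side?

Treat {Sam, Dara} as a single unit. There are 7 units to order, and the pair itself can be ordered 2 ways.
So the count is 2·(7)! = 10080.

10080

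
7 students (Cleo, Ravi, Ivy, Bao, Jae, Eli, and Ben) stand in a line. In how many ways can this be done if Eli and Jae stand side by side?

Place the 5 others and the Eli-Jae pair as 6 objects in a line; the pair has 2 internal arrangements.
That gives 2 × 6! = 2 × 720 = 1440.

1440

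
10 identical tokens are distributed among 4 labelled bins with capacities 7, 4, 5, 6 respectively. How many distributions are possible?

165

Ignoring the caps, the number of non-negative solutions to x_1+…+x_4 = 10 is C(13,3) = 286.
Subtract solutions that violate a single cap (substitute x_i' = x_i − (cap_i+1)): x_1 ≥ 8 gives C(5,3) = 10; x_2 ≥ 5 gives C(8,3) = 56; x_3 ≥ 6 gives C(7,3) = 35; x_4 ≥ 7 gives C(6,3) = 20. Together 121.
No two caps can be exceeded simultaneously, so the pair terms are all 0.
By inclusion–exclusion the count is 286 − 121 + 0 = 165.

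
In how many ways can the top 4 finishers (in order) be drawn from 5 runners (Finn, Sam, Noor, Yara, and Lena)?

There are 5 choices for 1st place, 4 for 2nd, and so on down to 2 for position 4.
That gives 5 × 4 × 3 × 2 = 120.

120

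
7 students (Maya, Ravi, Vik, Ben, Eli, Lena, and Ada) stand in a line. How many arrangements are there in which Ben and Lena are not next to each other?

There are 7! = 5040 arrangements in all. If Ben and Lena are adjacent, merging them into one block gives 2·(6)! = 1440 arrangements.
Complementary counting: 5040 − 1440 = 3600.

3600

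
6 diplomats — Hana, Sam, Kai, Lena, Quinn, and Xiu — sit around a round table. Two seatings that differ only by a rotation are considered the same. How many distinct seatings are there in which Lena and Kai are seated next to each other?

48

Glue Lena and Kai into a block (2 internal orders). Seating 5 units around a circle gives (4)! arrangements.
So 2 × (4)! = 2 × 24 = 48.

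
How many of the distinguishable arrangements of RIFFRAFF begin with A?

105

Fix A in the first position and arrange the remaining 7 letters.
Those 7 letters have F appearing 4 times and R appearing twice, giving (7)!/(4!·2!) = 105.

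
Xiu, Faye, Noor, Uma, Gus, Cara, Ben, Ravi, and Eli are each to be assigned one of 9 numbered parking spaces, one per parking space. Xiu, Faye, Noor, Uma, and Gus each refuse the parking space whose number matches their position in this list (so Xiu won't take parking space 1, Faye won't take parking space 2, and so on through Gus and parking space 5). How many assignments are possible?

Let Aᵢ (for 1 ≤ i ≤ 5) be the placements that put person i in their forbidden parking space. Any j of these fix j positions, leaving (9−j)! ways to fill the rest, and there are C(5,j) ways to pick which j.
By inclusion–exclusion, the number of valid placements is Σ_{j=0}^{5} (−1)^j C(5,j)·(9−j)!.
Computing: 362880 − 201600 + 50400 − 7200 + 600 − 24 = 205056.

205056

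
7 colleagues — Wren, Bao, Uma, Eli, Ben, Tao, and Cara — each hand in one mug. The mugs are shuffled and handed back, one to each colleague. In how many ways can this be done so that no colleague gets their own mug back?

Let Aᵢ be the assignments in which colleague i gets their own mug. We want the size of the complement of A₁∪…∪A_7.
By inclusion–exclusion this is Σ_{j=0}^{7} (−1)^j C(7,j)·(7−j)!.
Computing: 5040 − 5040 + 2520 − 840 + 210 − 42 + 7 − 1 = 1854.

1854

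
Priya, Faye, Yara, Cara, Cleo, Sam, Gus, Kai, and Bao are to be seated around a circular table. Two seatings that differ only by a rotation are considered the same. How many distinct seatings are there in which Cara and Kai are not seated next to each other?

30240

Without the restriction there are (8)! = 40320 seatings.
Seatings with Cara beside Kai: treat them as a block with 2 internal orders, giving 2 × (7)! = 10080.
Subtracting, 40320 − 10080 = 30240.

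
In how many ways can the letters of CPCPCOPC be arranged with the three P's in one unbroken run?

30

Treat the 3 copies of P as a single block. The multiset to arrange is then {PPP, C, C, C, C, O}, 6 items in all.
That gives (6)!/(4!) = 30 arrangements.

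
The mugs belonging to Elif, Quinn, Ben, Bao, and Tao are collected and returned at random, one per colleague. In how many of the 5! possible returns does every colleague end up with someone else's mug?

44

This is the derangement count D_5: permutations of 5 items with no fixed point.
By inclusion–exclusion this is Σ_{j=0}^{5} (−1)^j C(5,j)·(5−j)!.
Computing: 120 − 120 + 60 − 20 + 5 − 1 = 44.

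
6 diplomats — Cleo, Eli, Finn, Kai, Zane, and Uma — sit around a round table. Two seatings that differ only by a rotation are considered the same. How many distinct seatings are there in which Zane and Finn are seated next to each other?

48

Treat {Zane, Finn} as one unit (2 internal orders) and seat the resulting 5 units around the table: (4)! circular arrangements.
So 2 × (4)! = 2 × 24 = 48.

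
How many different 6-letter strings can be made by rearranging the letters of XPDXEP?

180

The 6 letters of XPDXEP have repeats: P appearing twice and X appearing twice.
So there are 6! / (2!·2!) = 180 distinguishable arrangements.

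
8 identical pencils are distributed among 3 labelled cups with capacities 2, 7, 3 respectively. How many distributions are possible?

Ignoring the caps, the number of non-negative solutions to x_1+…+x_3 = 8 is C(10,2) = 45.
Subtract solutions that violate a single cap (substitute x_i' = x_i − (cap_i+1)): x_1 ≥ 3 gives C(7,2) = 21; x_2 ≥ 8 gives C(2,2) = 1; x_3 ≥ 4 gives C(6,2) = 15. Together 37.
Add back pairs where two caps are both exceeded: 0 + 3 + 0 = 3.
By inclusion–exclusion the count is 45 − 37 + 3 = 11.

11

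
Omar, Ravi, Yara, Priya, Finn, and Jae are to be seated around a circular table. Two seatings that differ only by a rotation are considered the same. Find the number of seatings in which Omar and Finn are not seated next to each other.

All circular seatings of 6 people number (5)! = 120.
Seatings with Omar beside Finn: treat them as a block with 2 internal orders, giving 2 × (4)! = 48.
Subtracting, 120 − 48 = 72.

72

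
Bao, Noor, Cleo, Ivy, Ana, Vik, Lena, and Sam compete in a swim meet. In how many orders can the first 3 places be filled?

336

There are 8 choices for 1st place, 7 for 2nd, and 6 for 3rd.
That gives 8 × 7 × 6 = 336.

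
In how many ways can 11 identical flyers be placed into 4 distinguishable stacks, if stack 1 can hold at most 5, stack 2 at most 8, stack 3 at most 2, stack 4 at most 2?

Without the upper bounds there are C(14,3) = 364 ways to split 11 among 4 stacks.
Subtract solutions that violate a single cap (substitute x_i' = x_i − (cap_i+1)): x_1 ≥ 6 gives C(8,3) = 56; x_2 ≥ 9 gives C(5,3) = 10; x_3 ≥ 3 gives C(11,3) = 165; x_4 ≥ 3 gives C(11,3) = 165. Together 396.
Add back pairs where two caps are both exceeded: 0 + 10 + 10 + 0 + 0 + 56 = 76.
By inclusion–exclusion the count is 364 − 396 + 76 = 44.

44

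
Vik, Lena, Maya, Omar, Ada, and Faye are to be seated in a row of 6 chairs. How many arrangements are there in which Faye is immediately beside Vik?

240

Treat {Faye, Vik} as a single unit. There are 5 units to order, and the pair itself can be ordered 2 ways.
So the count is 2·(5)! = 240.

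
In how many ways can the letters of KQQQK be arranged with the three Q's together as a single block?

3

Treat the 3 copies of Q as a single block. The multiset to arrange is then {QQQ, K, K}, 3 items in all.
That gives (3)!/(2!) = 3 arrangements.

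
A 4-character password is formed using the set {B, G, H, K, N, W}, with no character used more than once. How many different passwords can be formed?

Choose and order 4 of the 6 symbols: the first character has 6 options, the next 5, then 4, 3.
That product is 6 × 5 × 4 × 3 = 360.

360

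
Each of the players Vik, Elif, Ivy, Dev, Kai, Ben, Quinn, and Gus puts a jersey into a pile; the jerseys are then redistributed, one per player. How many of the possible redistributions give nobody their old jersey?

14833

Count assignments avoiding every fixed point. For any j of the 8 players fixed to their old jersey, the other 8−j can be arranged in (8−j)! ways.
By inclusion–exclusion this is Σ_{j=0}^{8} (−1)^j C(8,j)·(8−j)!.
Computing: 40320 − 40320 + 20160 − 6720 + 1680 − 336 + 56 − 8 + 1 = 14833.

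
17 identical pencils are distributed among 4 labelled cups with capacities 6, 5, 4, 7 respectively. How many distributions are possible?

By stars and bars, unrestricted non-negative solutions to x_1+…+x_4 = 17 number C(17+3,3) = 1140.
Subtract solutions that violate a single cap (substitute x_i' = x_i − (cap_i+1)): x_1 ≥ 7 gives C(13,3) = 286; x_2 ≥ 6 gives C(14,3) = 364; x_3 ≥ 5 gives C(15,3) = 455; x_4 ≥ 8 gives C(12,3) = 220. Together 1325.
Add back pairs where two caps are both exceeded: 35 + 56 + 10 + 84 + 20 + 35 = 240.
By inclusion–exclusion the count is 1140 − 1325 + 240 = 55.

55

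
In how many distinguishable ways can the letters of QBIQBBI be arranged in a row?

The 7 letters of QBIQBBI have repeats: B appearing 3 times, I appearing twice, and Q appearing twice.
The number of distinct arrangements is 7!/(3!·2!·2!) = 5040/24 = 210.

210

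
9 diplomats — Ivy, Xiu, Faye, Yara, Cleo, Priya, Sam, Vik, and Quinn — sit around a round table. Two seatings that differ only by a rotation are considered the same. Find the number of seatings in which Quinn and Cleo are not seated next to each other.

All circular seatings of 9 people number (8)! = 40320.
Those with Quinn next to Cleo: fuse the pair into one unit and seat 8 units around a circle — 2·(7)! = 10080.
Subtracting, 40320 − 10080 = 30240.

30240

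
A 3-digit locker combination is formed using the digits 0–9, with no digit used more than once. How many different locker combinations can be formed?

720

Choose and order 3 of the 10 symbols: the first digit has 10 options, the next 9, then 8.
That product is 10 × 9 × 8 = 720.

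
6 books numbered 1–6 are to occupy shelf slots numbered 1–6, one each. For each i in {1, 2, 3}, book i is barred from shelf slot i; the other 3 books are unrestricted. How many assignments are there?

Let Aᵢ (for i ∈ {1, 2, 3}) be the placements that put book i in its forbidden shelf slot. Any j of these fix j positions, leaving (6−j)! ways to fill the rest, and there are C(3,j) ways to pick which j.
By inclusion–exclusion, the number of valid placements is Σ_{j=0}^{3} (−1)^j C(3,j)·(6−j)!.
Computing: 720 − 360 + 72 − 6 = 426.

426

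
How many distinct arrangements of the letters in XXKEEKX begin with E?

60

With the first slot taken by E, it remains to arrange the other 6 letters (XXKEKX).
Those 6 letters have K appearing twice and X appearing 3 times, giving (6)!/(3!·2!) = 60.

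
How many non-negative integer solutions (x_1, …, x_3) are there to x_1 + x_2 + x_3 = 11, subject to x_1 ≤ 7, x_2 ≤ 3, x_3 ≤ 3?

By stars and bars, unrestricted non-negative solutions to x_1+…+x_3 = 11 number C(11+2,2) = 78.
Subtract solutions that violate a single cap (substitute x_i' = x_i − (cap_i+1)): x_1 ≥ 8 gives C(5,2) = 10; x_2 ≥ 4 gives C(9,2) = 36; x_3 ≥ 4 gives C(9,2) = 36. Together 82.
Add back pairs where two caps are both exceeded: 0 + 0 + 10 = 10.
By inclusion–exclusion the count is 78 − 82 + 10 = 6.

6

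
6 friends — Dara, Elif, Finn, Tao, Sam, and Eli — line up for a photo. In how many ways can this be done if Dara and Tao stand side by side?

Glue Dara and Tao into one block (2 internal orders), leaving 5 units to arrange in a row.
So the count is 2·(5)! = 240.

240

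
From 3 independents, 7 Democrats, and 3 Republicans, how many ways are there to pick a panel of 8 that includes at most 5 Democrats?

1176

Split by how many Democrats are chosen (0 through 5).
Sum: C(7,0)·C(6,8) + C(7,1)·C(6,7) + C(7,2)·C(6,6) + C(7,3)·C(6,5) + C(7,4)·C(6,4) + C(7,5)·C(6,3) = 0 + 0 + 21 + 210 + 525 + 420 = 1176.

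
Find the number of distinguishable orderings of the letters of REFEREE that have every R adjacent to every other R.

30

Treat the 2 copies of R as a single block. The multiset to arrange is then {RR, E, E, E, E, F}, 6 items in all.
That gives (6)!/(4!) = 30 arrangements.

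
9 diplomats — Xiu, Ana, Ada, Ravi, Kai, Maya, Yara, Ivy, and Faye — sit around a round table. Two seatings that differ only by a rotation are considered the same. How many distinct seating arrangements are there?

Around a circle, 9 distinct people have 9!/9 = (8)! = 40320 rotationally distinct seatings.

40320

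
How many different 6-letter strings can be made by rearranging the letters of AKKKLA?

60

Letter multiplicities in AKKKLA: A×2, K×3, L×1.
Dividing 6! = 720 by 3!·2! = 12 for the repeated letters gives 60.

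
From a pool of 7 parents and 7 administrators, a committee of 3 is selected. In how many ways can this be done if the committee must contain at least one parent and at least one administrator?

Unrestricted: C(14,3) = 364 ways to pick any 3 of the 14.
Selections missing a whole group: no parents → C(7,3) = 35; no administrators → C(7,3) = 35.
Both groups omitted at once is impossible, so 364 − 70 = 294.

294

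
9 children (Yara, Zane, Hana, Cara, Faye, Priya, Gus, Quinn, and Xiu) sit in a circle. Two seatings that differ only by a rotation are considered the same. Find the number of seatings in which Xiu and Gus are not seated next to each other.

All circular seatings of 9 people number (8)! = 40320.
Those with Xiu next to Gus: fuse the pair into one unit and seat 8 units around a circle — 2·(7)! = 10080.
Subtracting, 40320 − 10080 = 30240.

30240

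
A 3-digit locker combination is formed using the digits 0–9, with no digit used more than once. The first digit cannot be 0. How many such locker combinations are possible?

648

The first digit has 10−1 = 9 choices (anything except 0).
The remaining 2 digits are filled from the other 9 symbols without repetition: 9 × 8 = 72.
Total: 9 × 72 = 648.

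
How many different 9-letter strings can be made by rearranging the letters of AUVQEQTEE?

30240

Letter multiplicities in AUVQEQTEE: A×1, E×3, Q×2, T×1, U×1, V×1.
The number of distinct arrangements is 9!/(3!·2!) = 362880/12 = 30240.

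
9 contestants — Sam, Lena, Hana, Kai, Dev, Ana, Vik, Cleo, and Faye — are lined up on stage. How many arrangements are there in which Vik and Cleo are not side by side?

282240

There are 9! = 362880 arrangements in all. If Vik and Cleo are adjacent, merging them into one block gives 2·(8)! = 80640 arrangements.
So 362880 − 80640 = 282240 arrangements keep them apart.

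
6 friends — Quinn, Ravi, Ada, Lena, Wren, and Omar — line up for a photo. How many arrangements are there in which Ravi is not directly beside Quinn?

480

Of the 6! = 720 arrangements, those with Ravi and Quinn adjacent number 2 × 5! = 240 (treat the pair as a block with 2 internal orders).
So 720 − 240 = 480 arrangements keep them apart.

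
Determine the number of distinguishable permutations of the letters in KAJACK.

The 6 letters of KAJACK have repeats: A appearing twice and K appearing twice.
So there are 6! / (2!·2!) = 180 distinguishable arrangements.

180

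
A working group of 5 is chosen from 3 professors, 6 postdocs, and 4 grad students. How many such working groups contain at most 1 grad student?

Split by how many grad students are chosen (0 through 1).
Sum: C(4,0)·C(9,5) + C(4,1)·C(9,4) = 126 + 504 = 630.

630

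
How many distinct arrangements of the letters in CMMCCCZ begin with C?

With the first slot taken by C, it remains to arrange the other 6 letters (MMCCCZ).
Those 6 letters have C appearing 3 times and M appearing twice, giving (6)!/(3!·2!) = 60.

60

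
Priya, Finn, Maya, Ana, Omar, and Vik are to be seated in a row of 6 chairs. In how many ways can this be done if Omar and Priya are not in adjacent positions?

480

Of the 6! = 720 arrangements, those with Omar and Priya adjacent number 2 × 5! = 240 (treat the pair as a block with 2 internal orders).
So 720 − 240 = 480 arrangements keep them apart.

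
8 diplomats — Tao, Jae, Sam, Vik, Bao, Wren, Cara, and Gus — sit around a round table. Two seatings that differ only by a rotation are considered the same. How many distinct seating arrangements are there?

Fix one person's seat to break rotational symmetry; the remaining 7 people can be arranged in (7)! = 5040 ways.

5040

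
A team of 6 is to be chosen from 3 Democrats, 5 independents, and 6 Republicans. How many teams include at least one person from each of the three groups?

Total 6-person selections from all 14: C(14,6) = 3003.
Selections missing a whole group: no Democrats → C(11,6) = 462; no independents → C(9,6) = 84; no Republicans → C(8,6) = 28.
Add back selections omitting two groups (i.e. drawn from a single group): C(3,6) + C(5,6) + C(6,6) = 1.
By inclusion–exclusion: 3003 − 574 + 1 = 2430.

2430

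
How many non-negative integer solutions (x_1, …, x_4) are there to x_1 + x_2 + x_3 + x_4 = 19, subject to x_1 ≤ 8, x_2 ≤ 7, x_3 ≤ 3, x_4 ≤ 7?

74

By stars and bars, unrestricted non-negative solutions to x_1+…+x_4 = 19 number C(19+3,3) = 1540.
Subtract solutions that violate a single cap (substitute x_i' = x_i − (cap_i+1)): x_1 ≥ 9 gives C(13,3) = 286; x_2 ≥ 8 gives C(14,3) = 364; x_3 ≥ 4 gives C(18,3) = 816; x_4 ≥ 8 gives C(14,3) = 364. Together 1830.
Add back pairs where two caps are both exceeded: 10 + 84 + 10 + 120 + 20 + 120 = 364.
By inclusion–exclusion the count is 1540 − 1830 + 364 = 74.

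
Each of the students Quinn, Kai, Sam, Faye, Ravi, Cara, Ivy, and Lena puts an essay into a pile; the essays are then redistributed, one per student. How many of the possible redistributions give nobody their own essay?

14833

Let Aᵢ be the assignments in which student i gets their own essay. We want the size of the complement of A₁∪…∪A_8.
By inclusion–exclusion this is Σ_{j=0}^{8} (−1)^j C(8,j)·(8−j)!.
Computing: 40320 − 40320 + 20160 − 6720 + 1680 − 336 + 56 − 8 + 1 = 14833.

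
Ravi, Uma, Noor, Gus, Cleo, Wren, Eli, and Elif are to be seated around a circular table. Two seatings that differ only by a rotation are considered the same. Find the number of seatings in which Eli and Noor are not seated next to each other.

3600

All circular seatings of 8 people number (7)! = 5040.
Seatings with Eli beside Noor: treat them as a block with 2 internal orders, giving 2 × (6)! = 1440.
Subtracting, 5040 − 1440 = 3600.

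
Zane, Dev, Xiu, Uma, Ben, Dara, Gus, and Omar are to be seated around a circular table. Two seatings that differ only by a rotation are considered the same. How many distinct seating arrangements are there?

Fix one person's seat to break rotational symmetry; the remaining 7 people can be arranged in (7)! = 5040 ways.

5040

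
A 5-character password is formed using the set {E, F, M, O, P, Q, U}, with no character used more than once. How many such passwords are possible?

This is a permutation of 5 out of 7: P(7,5) = 7!/2!.
That product is 7 × 6 × 5 × 4 × 3 = 2520.

2520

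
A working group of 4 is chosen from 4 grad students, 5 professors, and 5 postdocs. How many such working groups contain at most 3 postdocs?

996

Split by how many postdocs are chosen (0 through 3).
Sum: C(5,0)·C(9,4) + C(5,1)·C(9,3) + C(5,2)·C(9,2) + C(5,3)·C(9,1) = 126 + 420 + 360 + 90 = 996.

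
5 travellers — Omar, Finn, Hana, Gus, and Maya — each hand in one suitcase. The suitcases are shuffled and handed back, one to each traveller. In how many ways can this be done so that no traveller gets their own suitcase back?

Let Aᵢ be the assignments in which traveller i gets their own suitcase. We want the size of the complement of A₁∪…∪A_5.
By inclusion–exclusion this is Σ_{j=0}^{5} (−1)^j C(5,j)·(5−j)!.
Computing: 120 − 120 + 60 − 20 + 5 − 1 = 44.

44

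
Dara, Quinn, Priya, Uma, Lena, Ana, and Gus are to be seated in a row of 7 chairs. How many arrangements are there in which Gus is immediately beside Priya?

Glue Gus and Priya into one block (2 internal orders), leaving 6 units to arrange in a row.
That gives 2 × 6! = 2 × 720 = 1440.

1440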